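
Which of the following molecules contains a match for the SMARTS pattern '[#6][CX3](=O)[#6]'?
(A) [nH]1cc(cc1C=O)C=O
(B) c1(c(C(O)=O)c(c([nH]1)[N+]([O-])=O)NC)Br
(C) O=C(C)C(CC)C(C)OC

C

[#6][CX3](=O)[#6] describes a carbonyl carbon (no H) flanked by two carbons (a ketone).
(A) has an aldehyde (-CHO) but the carbonyl carbon has H1, so it is not flanked by two carbons.
(B) has a carboxylic acid group (-C(=O)OH) but one neighbour of the carbonyl carbon is O, not C.
(C) contains an acetyl/ketone group (-C(=O)CH3), which satisfies every atom and bond constraint.
So the answer is (C).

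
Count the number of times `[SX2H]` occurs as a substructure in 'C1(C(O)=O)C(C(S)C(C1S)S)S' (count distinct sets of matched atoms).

4

[SX2H] is the SMARTS for a thiol: an aliphatic sulfur with two connections, one being H.
The molecule carries 4 separate instances of a thiol (-SH) meeting every constraint; each maps to a distinct set of atoms, giving 4 matches.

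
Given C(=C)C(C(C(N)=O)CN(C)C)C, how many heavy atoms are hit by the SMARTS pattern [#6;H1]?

Check the 12 heavy atoms by environment: 3× C (H3) → no; 3× C (H1) → match; 2× C (H2) → no; 1× C (H0) → no; 1× O (H0) → no; 1× N (H2) → no; 1× N (H0) → no.
That gives 3 matching atoms.

3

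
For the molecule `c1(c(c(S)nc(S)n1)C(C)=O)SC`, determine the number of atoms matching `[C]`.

3

The query [C] means: uppercase C matches aliphatic (non-aromatic) carbon only.
Check the 13 heavy atoms by environment: 2× n (aromatic) → no; 4× c (aromatic) → no; 3× S → no; 3× C → match; 1× O → no.
That gives 3 matching atoms.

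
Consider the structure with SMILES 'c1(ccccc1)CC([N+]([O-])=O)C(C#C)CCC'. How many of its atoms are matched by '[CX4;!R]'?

The query [CX4;!R] means: aliphatic carbon with four total connections, not in a ring.
Check the 17 heavy atoms by environment: 6× C (X4, acyclic) → match; 1× N (charge +1, X3, acyclic) → no; 1× O (charge -1, X1, acyclic) → no; 1× O (X1, acyclic) → no; 6× c (aromatic, X3, in 6-ring) → no; 2× C (X2, acyclic) → no.
That gives 6 matching atoms.

6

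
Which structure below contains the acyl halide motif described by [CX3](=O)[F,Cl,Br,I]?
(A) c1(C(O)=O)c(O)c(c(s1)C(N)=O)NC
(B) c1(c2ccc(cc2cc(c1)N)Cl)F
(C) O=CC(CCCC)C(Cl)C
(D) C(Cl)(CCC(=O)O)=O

[CX3](=O)[F,Cl,Br,I] describes a carbonyl carbon bonded to a halogen (an acyl halide).
(A) has a carboxylic acid group (-C(=O)OH) but the carbonyl is bonded to -OH, not to a halogen.
(B) has a chloro substituent but the Cl is not on a carbonyl carbon.
(C) has a chloro substituent but the Cl is not on a carbonyl carbon.
(D) contains an acyl chloride (-C(=O)Cl), which satisfies every atom and bond constraint.
So the answer is (D).

D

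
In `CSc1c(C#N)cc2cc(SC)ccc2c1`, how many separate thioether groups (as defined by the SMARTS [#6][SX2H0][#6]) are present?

[#6][SX2H0][#6] is the SMARTS for a thioether: an aliphatic sulfur bridging two carbons with no H on the sulfur.
The molecule carries 2 separate instances of a methylthio ether (-SCH3) meeting every constraint; each maps to a distinct set of atoms, giving 2 matches.

2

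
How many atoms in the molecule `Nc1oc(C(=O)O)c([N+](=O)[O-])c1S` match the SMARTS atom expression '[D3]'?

The query [D3] means: atom with exactly three heavy-atom neighbours.
Check the 13 heavy atoms by environment: 1× o (aromatic, D2) → no; 4× c (aromatic, D3) → match; 1× N (D1) → no; 1× C (D3) → match; 3× O (D1) → no; 1× N (charge +1, D3) → match; 1× O (charge -1, D1) → no; 1× S (D1) → no.
Summing the matching environments: 4 + 1 + 1 = 6 matching atoms.

6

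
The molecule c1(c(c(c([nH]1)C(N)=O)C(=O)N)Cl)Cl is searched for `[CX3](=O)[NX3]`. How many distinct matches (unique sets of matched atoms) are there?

2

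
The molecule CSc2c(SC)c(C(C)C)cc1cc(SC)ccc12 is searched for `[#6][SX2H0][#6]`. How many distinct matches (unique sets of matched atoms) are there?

3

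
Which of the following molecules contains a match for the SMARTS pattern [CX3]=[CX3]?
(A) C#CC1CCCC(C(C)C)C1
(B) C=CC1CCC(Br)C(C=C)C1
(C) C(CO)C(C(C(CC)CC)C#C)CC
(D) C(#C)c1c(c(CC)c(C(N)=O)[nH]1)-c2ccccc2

[CX3]=[CX3] describes a non-aromatic C=C double bond between two sp2 carbons (an alkene).
(A) has an ethynyl group (-C#CH) but the C-C bond is a triple bond, not a double bond.
(B) contains a vinyl group (-CH=CH2), which satisfies every atom and bond constraint.
(C) has an ethynyl group (-C#CH) but the C-C bond is a triple bond, not a double bond.
(D) has an ethyl group (-CH2CH3) but its C-C bond is a single bond between CX4 carbons, not CX3=CX3.
So the answer is (B).

B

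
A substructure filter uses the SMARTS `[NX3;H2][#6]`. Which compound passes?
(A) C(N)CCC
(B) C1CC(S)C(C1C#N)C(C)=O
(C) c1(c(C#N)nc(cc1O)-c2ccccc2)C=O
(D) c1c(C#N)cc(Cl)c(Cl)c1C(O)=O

A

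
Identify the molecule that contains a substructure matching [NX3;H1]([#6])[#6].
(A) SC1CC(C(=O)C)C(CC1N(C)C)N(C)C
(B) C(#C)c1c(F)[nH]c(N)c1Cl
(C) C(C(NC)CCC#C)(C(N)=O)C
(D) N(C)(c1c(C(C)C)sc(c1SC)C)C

[NX3;H1]([#6])[#6] describes a trivalent nitrogen with one H, bonded to two carbons (a secondary amine).
(A) has a dimethylamino group (-N(CH3)2) but the nitrogen has H0, not H1.
(B) has a primary amino group (-NH2) but the nitrogen has H2 and only one carbon neighbour.
(C) contains an N-methylamino group (-NHCH3), which satisfies every atom and bond constraint.
(D) has a dimethylamino group (-N(CH3)2) but the nitrogen has H0, not H1.
So the answer is (C).

C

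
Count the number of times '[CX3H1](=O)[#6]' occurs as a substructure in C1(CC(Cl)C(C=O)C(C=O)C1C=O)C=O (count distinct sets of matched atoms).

4

[CX3H1](=O)[#6] is the SMARTS for an aldehyde: an sp2 carbon with one H, double-bonded to O and single-bonded to carbon.
The molecule carries 4 separate instances of an aldehyde (-CHO) meeting every constraint; each maps to a distinct set of atoms, giving 4 matches.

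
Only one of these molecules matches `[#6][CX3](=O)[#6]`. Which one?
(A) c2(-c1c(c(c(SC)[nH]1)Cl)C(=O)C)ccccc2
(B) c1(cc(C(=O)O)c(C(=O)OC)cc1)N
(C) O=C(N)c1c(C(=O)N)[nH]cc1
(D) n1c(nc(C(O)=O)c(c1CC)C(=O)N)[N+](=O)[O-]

[#6][CX3](=O)[#6] describes a carbonyl carbon (no H) flanked by two carbons (a ketone).
(A) contains an acetyl/ketone group (-C(=O)CH3), which satisfies every atom and bond constraint.
(B) has a carboxylic acid group (-C(=O)OH) but one neighbour of the carbonyl carbon is O, not C.
(C) has a primary amide (-C(=O)NH2) but one neighbour of the carbonyl carbon is N, not C.
(D) has a primary amide (-C(=O)NH2) but one neighbour of the carbonyl carbon is N, not C.
So the answer is (A).

A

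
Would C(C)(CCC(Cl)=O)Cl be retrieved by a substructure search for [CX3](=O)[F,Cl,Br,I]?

Yes

The pattern [CX3](=O)[F,Cl,Br,I] describes a carbonyl carbon bonded to a halogen — an acyl halide.
The molecule carries an acyl chloride (-C(=O)Cl), whose atoms satisfy every constraint of the query, so the pattern matches.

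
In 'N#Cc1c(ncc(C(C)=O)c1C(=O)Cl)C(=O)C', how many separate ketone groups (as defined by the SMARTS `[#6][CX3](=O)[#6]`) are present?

2

[#6][CX3](=O)[#6] is the SMARTS for a ketone: a carbonyl carbon (no H) flanked by two carbons.
The molecule carries 2 separate instances of an acetyl/ketone group (-C(=O)CH3) meeting every constraint; each maps to a distinct set of atoms, giving 2 matches.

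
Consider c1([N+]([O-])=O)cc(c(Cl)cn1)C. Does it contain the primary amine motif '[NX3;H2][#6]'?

No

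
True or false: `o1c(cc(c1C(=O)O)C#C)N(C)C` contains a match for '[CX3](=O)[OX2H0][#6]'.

False

The pattern [CX3](=O)[OX2H0][#6] describes a carbonyl carbon bonded to an oxygen that is itself bonded to carbon (no H on that O) — an ester.
The closest candidate here is a carboxylic acid group (-C(=O)OH), but the singly-bonded O carries H (OX2H1, not H0). No other fragment satisfies the full query, so there is no match.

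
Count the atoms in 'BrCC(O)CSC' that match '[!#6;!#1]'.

3

The query [!#6;!#1] means: not carbon and not hydrogen — any heteroatom.
Check the 7 heavy atoms by environment: 4× C → no; 1× S → match; 1× O → match; 1× Br → match.
Summing the matching environments: 1 + 1 + 1 = 3 matching atoms.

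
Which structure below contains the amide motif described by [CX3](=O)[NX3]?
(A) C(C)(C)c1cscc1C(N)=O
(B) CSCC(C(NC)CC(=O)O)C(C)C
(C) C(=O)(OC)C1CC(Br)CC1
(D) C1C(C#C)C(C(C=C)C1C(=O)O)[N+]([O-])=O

A

[CX3](=O)[NX3] describes a carbonyl carbon bonded to a trivalent nitrogen (an amide).
(A) contains a primary amide (-C(=O)NH2), which satisfies every atom and bond constraint.
(B) has a carboxylic acid group (-C(=O)OH) but the carbonyl is bonded to O, not to an NX3 nitrogen.
(C) has a methyl-ester group (-C(=O)OCH3) but the carbonyl is bonded to O, not to an NX3 nitrogen.
(D) has a carboxylic acid group (-C(=O)OH) but the carbonyl is bonded to O, not to an NX3 nitrogen.
So the answer is (A).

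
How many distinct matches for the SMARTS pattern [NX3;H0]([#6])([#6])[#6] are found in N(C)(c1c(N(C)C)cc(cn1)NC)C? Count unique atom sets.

2

[NX3;H0]([#6])([#6])[#6] is the SMARTS for a tertiary amine: a trivalent nitrogen with no H, bonded to three carbons.
The molecule carries 2 separate instances of a dimethylamino group (-N(CH3)2) meeting every constraint; each maps to a distinct set of atoms, giving 2 matches.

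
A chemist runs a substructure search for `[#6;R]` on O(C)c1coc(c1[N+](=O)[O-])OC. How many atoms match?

4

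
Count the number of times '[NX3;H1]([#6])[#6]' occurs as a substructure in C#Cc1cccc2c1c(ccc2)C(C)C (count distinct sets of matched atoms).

[NX3;H1]([#6])[#6] is the SMARTS for a secondary amine: a trivalent nitrogen with one H, bonded to two carbons.
No fragment in the molecule satisfies every constraint, giving 0 matches.

0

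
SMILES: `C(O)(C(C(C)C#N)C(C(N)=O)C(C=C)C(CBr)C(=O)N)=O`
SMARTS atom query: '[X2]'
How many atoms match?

2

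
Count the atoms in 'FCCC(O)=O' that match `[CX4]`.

2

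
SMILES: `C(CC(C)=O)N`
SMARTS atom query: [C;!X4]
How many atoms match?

Check the 6 heavy atoms by environment: 3× C (X4) → no; 1× N (X3) → no; 1× C (X3) → match; 1× O (X1) → no.
That gives 1 matching atom.

1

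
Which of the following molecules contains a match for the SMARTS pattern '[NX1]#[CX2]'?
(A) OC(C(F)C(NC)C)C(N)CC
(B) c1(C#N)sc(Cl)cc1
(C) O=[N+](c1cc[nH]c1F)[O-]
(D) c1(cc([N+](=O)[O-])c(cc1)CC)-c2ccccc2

B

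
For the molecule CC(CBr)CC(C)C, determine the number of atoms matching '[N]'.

0

Check the 8 heavy atoms by environment: 7× C → no; 1× Br → no.
No environment satisfies the query, so 0 matching atoms.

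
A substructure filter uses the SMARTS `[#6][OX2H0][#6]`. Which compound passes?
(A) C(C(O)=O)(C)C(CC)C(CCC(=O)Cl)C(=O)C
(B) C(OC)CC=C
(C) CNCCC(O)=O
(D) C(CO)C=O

B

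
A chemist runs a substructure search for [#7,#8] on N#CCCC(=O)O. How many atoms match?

3

The query [#7,#8] means: nitrogen or oxygen (comma = OR).
Check the 7 heavy atoms by environment: 4× C → no; 2× O → match; 1× N → match.
Summing the matching environments: 2 + 1 = 3 matching atoms.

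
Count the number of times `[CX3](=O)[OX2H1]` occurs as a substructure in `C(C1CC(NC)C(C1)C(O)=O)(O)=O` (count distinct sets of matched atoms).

[CX3](=O)[OX2H1] is the SMARTS for a carboxylic acid: an sp2 carbon double-bonded to O and single-bonded to an -OH oxygen.
The molecule carries 2 separate instances of a carboxylic acid group (-C(=O)OH) meeting every constraint; each maps to a distinct set of atoms, giving 2 matches.

2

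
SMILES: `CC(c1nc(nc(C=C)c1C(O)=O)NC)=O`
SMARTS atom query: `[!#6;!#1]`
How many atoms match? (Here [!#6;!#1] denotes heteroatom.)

6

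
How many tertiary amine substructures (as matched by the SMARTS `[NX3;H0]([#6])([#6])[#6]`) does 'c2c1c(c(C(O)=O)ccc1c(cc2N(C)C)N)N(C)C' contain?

[NX3;H0]([#6])([#6])[#6] is the SMARTS for a tertiary amine: a trivalent nitrogen with no H, bonded to three carbons.
The molecule carries 2 separate instances of a dimethylamino group (-N(CH3)2) meeting every constraint; each maps to a distinct set of atoms, giving 2 matches.

2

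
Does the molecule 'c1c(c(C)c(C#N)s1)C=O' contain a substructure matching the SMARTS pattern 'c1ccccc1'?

No

The pattern c1ccccc1 describes six aromatic carbons in a ring — a benzene ring.
The closest candidate here is a methyl group (-CH3), but no six-membered all-carbon aromatic ring is present. No other fragment satisfies the full query, so there is no match.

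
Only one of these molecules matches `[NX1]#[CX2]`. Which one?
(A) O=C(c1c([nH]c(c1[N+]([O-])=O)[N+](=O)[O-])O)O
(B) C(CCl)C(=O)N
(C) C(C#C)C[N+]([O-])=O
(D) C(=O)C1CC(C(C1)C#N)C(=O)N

D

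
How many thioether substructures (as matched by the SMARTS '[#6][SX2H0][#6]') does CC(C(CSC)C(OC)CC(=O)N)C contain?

[#6][SX2H0][#6] is the SMARTS for a thioether: an aliphatic sulfur bridging two carbons with no H on the sulfur.
Exactly one fragment in the molecule meets all constraints, giving 1 match.

1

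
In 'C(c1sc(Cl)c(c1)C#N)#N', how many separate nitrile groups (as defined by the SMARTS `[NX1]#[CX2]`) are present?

[NX1]#[CX2] is the SMARTS for a nitrile: a nitrogen triple-bonded to a two-connected carbon.
The molecule carries 2 separate instances of a nitrile (-C#N) meeting every constraint; each maps to a distinct set of atoms, giving 2 matches.

2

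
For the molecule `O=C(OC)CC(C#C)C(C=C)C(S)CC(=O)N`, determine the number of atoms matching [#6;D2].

The query [#6;D2] means: any carbon bonded to exactly two heavy atoms.
Check the 17 heavy atoms by environment: 4× C (D2) → match; 5× C (D3) → no; 3× C (D1) → no; 2× O (D1) → no; 1× N (D1) → no; 1× O (D2) → no; 1× S (D1) → no.
That gives 4 matching atoms.

4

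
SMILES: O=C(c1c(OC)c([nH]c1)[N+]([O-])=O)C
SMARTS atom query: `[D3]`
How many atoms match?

5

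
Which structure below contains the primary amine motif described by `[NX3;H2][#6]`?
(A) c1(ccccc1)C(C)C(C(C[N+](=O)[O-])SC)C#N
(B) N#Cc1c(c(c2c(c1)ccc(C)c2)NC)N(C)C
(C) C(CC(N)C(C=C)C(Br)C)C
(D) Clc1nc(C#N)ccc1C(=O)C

C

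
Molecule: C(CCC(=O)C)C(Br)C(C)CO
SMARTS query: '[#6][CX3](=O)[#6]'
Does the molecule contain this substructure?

The pattern [#6][CX3](=O)[#6] describes a carbonyl carbon (no H) flanked by two carbons — a ketone.
The molecule carries an acetyl/ketone group (-C(=O)CH3), whose atoms satisfy every constraint of the query, so the pattern matches.

Yes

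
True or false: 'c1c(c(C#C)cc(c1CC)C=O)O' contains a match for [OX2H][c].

True

The pattern [OX2H][c] describes a hydroxyl oxygen attached to an aromatic carbon — a phenol.
The molecule carries a hydroxyl group (-OH), whose atoms satisfy every constraint of the query, so the pattern matches.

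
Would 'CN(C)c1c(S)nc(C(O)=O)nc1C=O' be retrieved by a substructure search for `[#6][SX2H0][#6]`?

The pattern [#6][SX2H0][#6] describes an aliphatic sulfur bridging two carbons with no H on the sulfur — a thioether.
The closest candidate here is a thiol (-SH), but the sulfur has H1, not H0 bridging two carbons. No other fragment satisfies the full query, so there is no match.

No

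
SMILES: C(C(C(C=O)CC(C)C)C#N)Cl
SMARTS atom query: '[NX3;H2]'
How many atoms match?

The query [NX3;H2] means: aliphatic N with 3 total connections, two of them H — an -NH2 nitrogen (amine or amide).
Check the 12 heavy atoms by environment: 2× C (H2, X4) → no; 3× C (H1, X4) → no; 1× C (H0, X2) → no; 1× N (H0, X1) → no; 1× C (H1, X3) → no; 1× O (H0, X1) → no; 2× C (H3, X4) → no; 1× Cl (H0, X1) → no.
No environment satisfies the query, so 0 matching atoms.

0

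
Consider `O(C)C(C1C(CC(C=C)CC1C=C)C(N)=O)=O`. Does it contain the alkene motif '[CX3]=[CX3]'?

Yes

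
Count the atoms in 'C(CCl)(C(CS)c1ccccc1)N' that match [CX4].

Check the 13 heavy atoms by environment: 4× C (X4) → match; 1× Cl (X1) → no; 1× S (X2) → no; 1× N (X3) → no; 6× c (aromatic, X3) → no.
That gives 4 matching atoms.

4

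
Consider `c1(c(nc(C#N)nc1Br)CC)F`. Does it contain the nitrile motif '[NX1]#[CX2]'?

Yes

The pattern [NX1]#[CX2] describes a nitrogen triple-bonded to a two-connected carbon — a nitrile.
The molecule carries a nitrile (-C#N), whose atoms satisfy every constraint of the query, so the pattern matches.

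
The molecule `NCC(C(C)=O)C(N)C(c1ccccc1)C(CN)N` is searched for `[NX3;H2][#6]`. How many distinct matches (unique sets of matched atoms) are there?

[NX3;H2][#6] is the SMARTS for a primary amine: a trivalent nitrogen with two H attached to carbon.
The molecule carries 4 separate instances of a primary amino group (-NH2) meeting every constraint; each maps to a distinct set of atoms, giving 4 matches.

4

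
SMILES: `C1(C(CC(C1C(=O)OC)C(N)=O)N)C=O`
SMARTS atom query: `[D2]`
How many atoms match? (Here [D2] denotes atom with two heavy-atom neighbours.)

3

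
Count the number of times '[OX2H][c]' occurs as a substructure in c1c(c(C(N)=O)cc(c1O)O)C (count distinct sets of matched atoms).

[OX2H][c] is the SMARTS for a phenol: a hydroxyl oxygen attached to an aromatic carbon.
The molecule carries 2 separate instances of a hydroxyl group (-OH) meeting every constraint; each maps to a distinct set of atoms, giving 2 matches.

2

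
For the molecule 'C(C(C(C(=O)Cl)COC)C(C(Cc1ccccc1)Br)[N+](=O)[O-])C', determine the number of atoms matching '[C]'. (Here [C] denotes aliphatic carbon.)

Check the 23 heavy atoms by environment: 10× C → match; 1× N (charge +1) → no; 1× O (charge -1) → no; 3× O → no; 1× Cl → no; 6× c (aromatic) → no; 1× Br → no.
That gives 10 matching atoms.

10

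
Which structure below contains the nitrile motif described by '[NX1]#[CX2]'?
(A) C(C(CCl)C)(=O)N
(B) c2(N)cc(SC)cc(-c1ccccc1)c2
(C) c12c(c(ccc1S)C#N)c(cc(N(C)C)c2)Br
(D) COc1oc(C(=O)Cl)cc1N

[NX1]#[CX2] describes a nitrogen triple-bonded to a two-connected carbon (a nitrile).
(A) has a primary amide (-C(=O)NH2) but the nitrogen is NX3, not NX1.
(B) has a primary amino group (-NH2) but the nitrogen is NX3 (three connections), not NX1 triple-bonded.
(C) contains a nitrile (-C#N), which satisfies every atom and bond constraint.
(D) has a primary amino group (-NH2) but the nitrogen is NX3 (three connections), not NX1 triple-bonded.
So the answer is (C).

C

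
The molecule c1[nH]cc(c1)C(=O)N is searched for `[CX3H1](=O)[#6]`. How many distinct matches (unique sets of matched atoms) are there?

[CX3H1](=O)[#6] is the SMARTS for an aldehyde: an sp2 carbon with one H, double-bonded to O and single-bonded to carbon.
No fragment in the molecule satisfies every constraint, giving 0 matches.

0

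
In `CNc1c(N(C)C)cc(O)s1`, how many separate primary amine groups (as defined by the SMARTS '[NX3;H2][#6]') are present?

0

[NX3;H2][#6] is the SMARTS for a primary amine: a trivalent nitrogen with two H attached to carbon.
The molecule has an N-methylamino group (-NHCH3), but the nitrogen bears two carbons and only one H (H1), not H2; nothing else fits, so there are 0 matches.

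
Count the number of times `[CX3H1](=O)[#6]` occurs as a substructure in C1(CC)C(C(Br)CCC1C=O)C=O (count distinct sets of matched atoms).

2

[CX3H1](=O)[#6] is the SMARTS for an aldehyde: an sp2 carbon with one H, double-bonded to O and single-bonded to carbon.
The molecule carries 2 separate instances of an aldehyde (-CHO) meeting every constraint; each maps to a distinct set of atoms, giving 2 matches.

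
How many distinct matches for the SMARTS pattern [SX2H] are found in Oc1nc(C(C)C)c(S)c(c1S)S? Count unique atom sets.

3

[SX2H] is the SMARTS for a thiol: an aliphatic sulfur with two connections, one being H.
The molecule carries 3 separate instances of a thiol (-SH) meeting every constraint; each maps to a distinct set of atoms, giving 3 matches.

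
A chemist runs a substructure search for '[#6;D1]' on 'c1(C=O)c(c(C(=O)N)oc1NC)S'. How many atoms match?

1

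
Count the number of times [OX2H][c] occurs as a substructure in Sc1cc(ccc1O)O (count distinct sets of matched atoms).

[OX2H][c] is the SMARTS for a phenol: a hydroxyl oxygen attached to an aromatic carbon.
The molecule carries 2 separate instances of a hydroxyl group (-OH) meeting every constraint; each maps to a distinct set of atoms, giving 2 matches.

2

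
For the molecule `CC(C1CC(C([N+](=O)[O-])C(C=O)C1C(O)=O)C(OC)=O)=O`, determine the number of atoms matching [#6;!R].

The query [#6;!R] means: carbon not in any ring.
Check the 21 heavy atoms by environment: 6× C (in 6-ring) → no; 6× C (acyclic) → match; 7× O (acyclic) → no; 1× N (charge +1, acyclic) → no; 1× O (charge -1, acyclic) → no.
That gives 6 matching atoms.

6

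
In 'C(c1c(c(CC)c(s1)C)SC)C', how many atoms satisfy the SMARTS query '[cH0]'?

The query [cH0] means: aromatic carbon with no attached hydrogen (substituted or ring-fusion).
Check the 12 heavy atoms by environment: 1× s (aromatic, H0) → no; 4× c (aromatic, H0) → match; 2× C (H2) → no; 4× C (H3) → no; 1× S (H0) → no.
That gives 4 matching atoms.

4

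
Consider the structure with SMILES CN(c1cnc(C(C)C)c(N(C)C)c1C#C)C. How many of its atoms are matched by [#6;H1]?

The query [#6;H1] means: any carbon bearing exactly one hydrogen.
Check the 17 heavy atoms by environment: 1× n (aromatic, H0) → no; 1× c (aromatic, H1) → match; 4× c (aromatic, H0) → no; 1× C (H0) → no; 2× C (H1) → match; 2× N (H0) → no; 6× C (H3) → no.
Summing the matching environments: 1 + 2 = 3 matching atoms.

3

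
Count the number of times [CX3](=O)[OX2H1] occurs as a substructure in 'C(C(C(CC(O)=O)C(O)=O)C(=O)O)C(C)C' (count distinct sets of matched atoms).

3

[CX3](=O)[OX2H1] is the SMARTS for a carboxylic acid: an sp2 carbon double-bonded to O and single-bonded to an -OH oxygen.
The molecule carries 3 separate instances of a carboxylic acid group (-C(=O)OH) meeting every constraint; each maps to a distinct set of atoms, giving 3 matches.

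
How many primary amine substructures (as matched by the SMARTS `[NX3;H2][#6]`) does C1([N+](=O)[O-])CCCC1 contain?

[NX3;H2][#6] is the SMARTS for a primary amine: a trivalent nitrogen with two H attached to carbon.
The molecule has a nitro group (-[N+](=O)[O-]), but the nitrogen is [N+] with no H, not NX3H2; nothing else fits, so there are 0 matches.

0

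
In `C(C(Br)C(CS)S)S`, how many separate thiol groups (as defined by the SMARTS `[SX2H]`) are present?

3

[SX2H] is the SMARTS for a thiol: an aliphatic sulfur with two connections, one being H.
The molecule carries 3 separate instances of a thiol (-SH) meeting every constraint; each maps to a distinct set of atoms, giving 3 matches.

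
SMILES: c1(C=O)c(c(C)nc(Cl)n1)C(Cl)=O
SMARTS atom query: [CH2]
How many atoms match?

Check the 13 heavy atoms by environment: 2× n (aromatic, H0) → no; 4× c (aromatic, H0) → no; 1× C (H0) → no; 2× O (H0) → no; 2× Cl (H0) → no; 1× C (H3) → no; 1× C (H1) → no.
No environment satisfies the query, so 0 matching atoms.

0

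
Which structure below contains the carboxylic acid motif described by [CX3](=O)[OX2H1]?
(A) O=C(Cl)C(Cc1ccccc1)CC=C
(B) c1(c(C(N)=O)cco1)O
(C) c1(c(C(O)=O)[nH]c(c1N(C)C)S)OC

C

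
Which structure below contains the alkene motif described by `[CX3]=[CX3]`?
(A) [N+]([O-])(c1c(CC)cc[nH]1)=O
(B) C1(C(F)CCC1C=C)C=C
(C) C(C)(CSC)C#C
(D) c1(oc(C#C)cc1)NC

B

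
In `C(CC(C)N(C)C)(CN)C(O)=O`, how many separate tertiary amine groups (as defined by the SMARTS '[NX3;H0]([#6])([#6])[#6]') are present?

1

[NX3;H0]([#6])([#6])[#6] is the SMARTS for a tertiary amine: a trivalent nitrogen with no H, bonded to three carbons.
Exactly one fragment in the molecule meets all constraints, giving 1 match.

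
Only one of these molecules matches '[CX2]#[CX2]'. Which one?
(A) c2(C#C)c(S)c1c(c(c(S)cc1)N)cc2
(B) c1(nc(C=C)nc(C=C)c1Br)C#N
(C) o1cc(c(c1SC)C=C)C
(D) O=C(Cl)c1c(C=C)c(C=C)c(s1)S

A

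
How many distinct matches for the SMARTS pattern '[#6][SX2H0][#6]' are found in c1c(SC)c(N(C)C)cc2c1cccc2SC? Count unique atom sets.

2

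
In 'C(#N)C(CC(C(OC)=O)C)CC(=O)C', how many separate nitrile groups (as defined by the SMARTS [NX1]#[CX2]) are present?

[NX1]#[CX2] is the SMARTS for a nitrile: a nitrogen triple-bonded to a two-connected carbon.
Exactly one fragment in the molecule meets all constraints, giving 1 match.

1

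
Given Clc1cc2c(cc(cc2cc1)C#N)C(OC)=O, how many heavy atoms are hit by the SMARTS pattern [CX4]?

1

The query [CX4] means: C with X4: aliphatic carbon with exactly 4 total connections (bonds + H).
Check the 17 heavy atoms by environment: 10× c (aromatic, X3) → no; 1× Cl (X1) → no; 1× C (X2) → no; 1× N (X1) → no; 1× C (X3) → no; 1× O (X1) → no; 1× O (X2) → no; 1× C (X4) → match.
That gives 1 matching atom.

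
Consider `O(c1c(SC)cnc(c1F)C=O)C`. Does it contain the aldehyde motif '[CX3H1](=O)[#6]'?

Yes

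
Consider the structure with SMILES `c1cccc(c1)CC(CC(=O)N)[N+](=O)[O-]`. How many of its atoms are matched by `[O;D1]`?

3

The query [O;D1] means: aliphatic oxygen bonded to exactly one heavy atom.
Check the 15 heavy atoms by environment: 2× C (D2) → no; 2× C (D3) → no; 1× N (charge +1, D3) → no; 1× O (charge -1, D1) → match; 2× O (D1) → match; 1× c (aromatic, D3) → no; 5× c (aromatic, D2) → no; 1× N (D1) → no.
Summing the matching environments: 1 + 2 = 3 matching atoms.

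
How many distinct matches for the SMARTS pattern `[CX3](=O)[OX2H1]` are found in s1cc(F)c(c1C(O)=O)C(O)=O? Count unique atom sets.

[CX3](=O)[OX2H1] is the SMARTS for a carboxylic acid: an sp2 carbon double-bonded to O and single-bonded to an -OH oxygen.
The molecule carries 2 separate instances of a carboxylic acid group (-C(=O)OH) meeting every constraint; each maps to a distinct set of atoms, giving 2 matches.

2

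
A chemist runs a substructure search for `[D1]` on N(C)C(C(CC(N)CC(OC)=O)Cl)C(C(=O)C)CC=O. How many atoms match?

8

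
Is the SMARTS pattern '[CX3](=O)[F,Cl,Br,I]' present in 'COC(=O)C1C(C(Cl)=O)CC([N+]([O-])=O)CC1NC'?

The pattern [CX3](=O)[F,Cl,Br,I] describes a carbonyl carbon bonded to a halogen — an acyl halide.
The molecule carries an acyl chloride (-C(=O)Cl), whose atoms satisfy every constraint of the query, so the pattern matches.

Yes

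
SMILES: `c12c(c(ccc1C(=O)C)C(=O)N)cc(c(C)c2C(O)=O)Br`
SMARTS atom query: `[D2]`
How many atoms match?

3

Check the 21 heavy atoms by environment: 7× c (aromatic, D3) → no; 3× c (aromatic, D2) → match; 2× C (D1) → no; 3× C (D3) → no; 4× O (D1) → no; 1× N (D1) → no; 1× Br (D1) → no.
That gives 3 matching atoms.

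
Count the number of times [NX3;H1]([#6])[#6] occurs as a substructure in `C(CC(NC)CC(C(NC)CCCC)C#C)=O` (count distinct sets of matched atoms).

[NX3;H1]([#6])[#6] is the SMARTS for a secondary amine: a trivalent nitrogen with one H, bonded to two carbons.
The molecule carries 2 separate instances of an N-methylamino group (-NHCH3) meeting every constraint; each maps to a distinct set of atoms, giving 2 matches.

2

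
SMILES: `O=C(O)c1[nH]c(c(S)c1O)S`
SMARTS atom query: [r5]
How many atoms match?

The query [r5] means: r5 matches atoms in a five-membered ring.
Check the 11 heavy atoms by environment: 1× n (aromatic, in 5-ring) → match; 4× c (aromatic, in 5-ring) → match; 2× S (acyclic) → no; 1× C (acyclic) → no; 3× O (acyclic) → no.
Summing the matching environments: 1 + 4 = 5 matching atoms.

5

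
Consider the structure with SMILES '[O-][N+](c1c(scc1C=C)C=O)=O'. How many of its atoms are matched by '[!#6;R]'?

1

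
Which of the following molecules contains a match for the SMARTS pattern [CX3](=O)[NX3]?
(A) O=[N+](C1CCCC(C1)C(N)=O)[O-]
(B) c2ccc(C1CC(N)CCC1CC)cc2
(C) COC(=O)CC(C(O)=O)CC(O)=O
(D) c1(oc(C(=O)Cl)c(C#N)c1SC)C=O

A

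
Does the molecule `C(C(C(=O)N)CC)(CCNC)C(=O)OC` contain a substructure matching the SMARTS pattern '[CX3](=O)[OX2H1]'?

No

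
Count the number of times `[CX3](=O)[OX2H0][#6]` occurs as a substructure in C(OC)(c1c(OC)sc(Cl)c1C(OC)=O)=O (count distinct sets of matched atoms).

[CX3](=O)[OX2H0][#6] is the SMARTS for an ester: a carbonyl carbon bonded to an oxygen that is itself bonded to carbon (no H on that O).
The molecule carries 2 separate instances of a methyl-ester group (-C(=O)OCH3) meeting every constraint; each maps to a distinct set of atoms, giving 2 matches.

2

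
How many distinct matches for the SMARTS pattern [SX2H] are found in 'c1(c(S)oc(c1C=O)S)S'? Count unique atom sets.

3

[SX2H] is the SMARTS for a thiol: an aliphatic sulfur with two connections, one being H.
The molecule carries 3 separate instances of a thiol (-SH) meeting every constraint; each maps to a distinct set of atoms, giving 3 matches.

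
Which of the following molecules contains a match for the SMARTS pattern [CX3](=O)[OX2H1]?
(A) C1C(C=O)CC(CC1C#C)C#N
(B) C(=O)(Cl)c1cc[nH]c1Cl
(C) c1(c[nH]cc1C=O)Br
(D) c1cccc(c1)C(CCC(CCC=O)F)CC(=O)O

[CX3](=O)[OX2H1] describes an sp2 carbon double-bonded to O and single-bonded to an -OH oxygen (a carboxylic acid).
(A) has an aldehyde (-CHO) but there is no singly-bonded oxygen on the carbonyl carbon.
(B) has an acyl chloride (-C(=O)Cl) but the carbonyl is bonded to Cl, not to an -OH oxygen.
(C) has an aldehyde (-CHO) but there is no singly-bonded oxygen on the carbonyl carbon.
(D) contains a carboxylic acid group (-C(=O)OH), which satisfies every atom and bond constraint.
So the answer is (D).

D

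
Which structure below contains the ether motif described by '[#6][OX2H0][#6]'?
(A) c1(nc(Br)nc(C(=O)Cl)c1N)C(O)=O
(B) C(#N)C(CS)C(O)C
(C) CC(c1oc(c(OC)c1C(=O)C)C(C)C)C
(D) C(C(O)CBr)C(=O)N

[#6][OX2H0][#6] describes an aliphatic oxygen bridging two carbons with no H on the oxygen (an ether).
(A) has a carboxylic acid group (-C(=O)OH) but the -OH oxygen has H1; the =O is OX1, not OX2.
(B) has a hydroxyl group (-OH) but the oxygen has H1, not H0 bridging two carbons.
(C) contains a methoxy ether (-OCH3), which satisfies every atom and bond constraint.
(D) has a hydroxyl group (-OH) but the oxygen has H1, not H0 bridging two carbons.
So the answer is (C).

C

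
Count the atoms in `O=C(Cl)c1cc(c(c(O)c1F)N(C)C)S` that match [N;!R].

The query [N;!R] means: aliphatic nitrogen not in a ring.
Check the 15 heavy atoms by environment: 6× c (aromatic, in 6-ring) → no; 3× C (acyclic) → no; 2× O (acyclic) → no; 1× Cl (acyclic) → no; 1× S (acyclic) → no; 1× F (acyclic) → no; 1× N (acyclic) → match.
That gives 1 matching atom.

1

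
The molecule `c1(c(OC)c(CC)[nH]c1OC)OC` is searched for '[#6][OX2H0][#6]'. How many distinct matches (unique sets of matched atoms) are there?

3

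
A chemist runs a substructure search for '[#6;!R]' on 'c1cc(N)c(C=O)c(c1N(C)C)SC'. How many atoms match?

4

Check the 14 heavy atoms by environment: 6× c (aromatic, in 6-ring) → no; 1× S (acyclic) → no; 4× C (acyclic) → match; 1× O (acyclic) → no; 2× N (acyclic) → no.
That gives 4 matching atoms.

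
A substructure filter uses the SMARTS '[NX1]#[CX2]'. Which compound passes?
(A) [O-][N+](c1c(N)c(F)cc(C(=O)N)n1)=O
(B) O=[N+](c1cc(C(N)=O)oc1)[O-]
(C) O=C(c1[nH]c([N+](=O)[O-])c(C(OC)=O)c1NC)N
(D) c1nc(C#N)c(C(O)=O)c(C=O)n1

[NX1]#[CX2] describes a nitrogen triple-bonded to a two-connected carbon (a nitrile).
(A) has a primary amide (-C(=O)NH2) but the nitrogen is NX3, not NX1.
(B) has a primary amide (-C(=O)NH2) but the nitrogen is NX3, not NX1.
(C) has a primary amide (-C(=O)NH2) but the nitrogen is NX3, not NX1.
(D) contains a nitrile (-C#N), which satisfies every atom and bond constraint.
So the answer is (D).

D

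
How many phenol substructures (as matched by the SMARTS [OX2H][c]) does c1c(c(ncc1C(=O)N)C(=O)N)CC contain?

0

[OX2H][c] is the SMARTS for a phenol: a hydroxyl oxygen attached to an aromatic carbon.
No fragment in the molecule satisfies every constraint, giving 0 matches.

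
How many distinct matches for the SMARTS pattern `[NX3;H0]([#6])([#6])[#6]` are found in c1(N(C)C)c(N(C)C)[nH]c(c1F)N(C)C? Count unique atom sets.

[NX3;H0]([#6])([#6])[#6] is the SMARTS for a tertiary amine: a trivalent nitrogen with no H, bonded to three carbons.
The molecule carries 3 separate instances of a dimethylamino group (-N(CH3)2) meeting every constraint; each maps to a distinct set of atoms, giving 3 matches.

3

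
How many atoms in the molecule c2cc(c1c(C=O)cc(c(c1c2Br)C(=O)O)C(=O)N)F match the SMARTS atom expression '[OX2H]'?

1

The query [OX2H] means: aliphatic oxygen with two connections, one of which is H — an -OH oxygen.
Check the 20 heavy atoms by environment: 7× c (aromatic, H0, X3) → no; 3× c (aromatic, H1, X3) → no; 2× C (H0, X3) → no; 3× O (H0, X1) → no; 1× N (H2, X3) → no; 1× C (H1, X3) → no; 1× Br (H0, X1) → no; 1× O (H1, X2) → match; 1× F (H0, X1) → no.
That gives 1 matching atom.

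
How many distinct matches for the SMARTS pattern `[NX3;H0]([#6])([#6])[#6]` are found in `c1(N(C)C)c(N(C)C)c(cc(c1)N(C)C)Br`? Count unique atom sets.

3

[NX3;H0]([#6])([#6])[#6] is the SMARTS for a tertiary amine: a trivalent nitrogen with no H, bonded to three carbons.
The molecule carries 3 separate instances of a dimethylamino group (-N(CH3)2) meeting every constraint; each maps to a distinct set of atoms, giving 3 matches.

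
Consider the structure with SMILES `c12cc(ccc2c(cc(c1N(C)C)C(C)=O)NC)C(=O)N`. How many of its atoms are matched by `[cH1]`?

4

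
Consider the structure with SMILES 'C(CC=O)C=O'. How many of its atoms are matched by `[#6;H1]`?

The query [#6;H1] means: any carbon bearing exactly one hydrogen.
Check the 6 heavy atoms by environment: 2× C (H2) → no; 2× C (H1) → match; 2× O (H0) → no.
That gives 2 matching atoms.

2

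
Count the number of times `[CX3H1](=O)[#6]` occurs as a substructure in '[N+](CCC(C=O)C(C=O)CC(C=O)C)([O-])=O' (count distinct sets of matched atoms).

3

[CX3H1](=O)[#6] is the SMARTS for an aldehyde: an sp2 carbon with one H, double-bonded to O and single-bonded to carbon.
The molecule carries 3 separate instances of an aldehyde (-CHO) meeting every constraint; each maps to a distinct set of atoms, giving 3 matches.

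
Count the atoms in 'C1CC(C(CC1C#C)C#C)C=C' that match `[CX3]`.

Check the 12 heavy atoms by environment: 6× C (X4) → no; 4× C (X2) → no; 2× C (X3) → match.
That gives 2 matching atoms.

2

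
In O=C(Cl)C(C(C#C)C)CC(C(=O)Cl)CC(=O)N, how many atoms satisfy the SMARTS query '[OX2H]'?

0

Check the 17 heavy atoms by environment: 1× C (H3, X4) → no; 3× C (H1, X4) → no; 2× C (H2, X4) → no; 3× C (H0, X3) → no; 3× O (H0, X1) → no; 2× Cl (H0, X1) → no; 1× N (H2, X3) → no; 1× C (H0, X2) → no; 1× C (H1, X2) → no.
No environment satisfies the query, so 0 matching atoms.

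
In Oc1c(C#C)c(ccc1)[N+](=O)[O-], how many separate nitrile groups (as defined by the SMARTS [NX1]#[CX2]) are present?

0

[NX1]#[CX2] is the SMARTS for a nitrile: a nitrogen triple-bonded to a two-connected carbon.
The molecule has a nitro group (-[N+](=O)[O-]), but there is no C#N triple bond; nothing else fits, so there are 0 matches.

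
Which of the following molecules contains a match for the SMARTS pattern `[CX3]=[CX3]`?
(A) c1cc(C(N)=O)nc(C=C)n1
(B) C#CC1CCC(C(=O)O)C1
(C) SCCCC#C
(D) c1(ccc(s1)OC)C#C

A

[CX3]=[CX3] describes a non-aromatic C=C double bond between two sp2 carbons (an alkene).
(A) contains a vinyl group (-CH=CH2), which satisfies every atom and bond constraint.
(B) has an ethynyl group (-C#CH) but the C-C bond is a triple bond, not a double bond.
(C) has an ethynyl group (-C#CH) but the C-C bond is a triple bond, not a double bond.
(D) has an ethynyl group (-C#CH) but the C-C bond is a triple bond, not a double bond.
So the answer is (A).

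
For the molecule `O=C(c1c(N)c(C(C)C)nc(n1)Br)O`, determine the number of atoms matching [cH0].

Check the 14 heavy atoms by environment: 2× n (aromatic, H0) → no; 4× c (aromatic, H0) → match; 1× Br (H0) → no; 1× C (H0) → no; 1× O (H0) → no; 1× O (H1) → no; 1× N (H2) → no; 1× C (H1) → no; 2× C (H3) → no.
That gives 4 matching atoms.

4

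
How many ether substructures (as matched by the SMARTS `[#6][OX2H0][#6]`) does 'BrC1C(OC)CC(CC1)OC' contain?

2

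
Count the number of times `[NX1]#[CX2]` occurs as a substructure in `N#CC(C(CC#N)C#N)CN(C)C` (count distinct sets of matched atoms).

3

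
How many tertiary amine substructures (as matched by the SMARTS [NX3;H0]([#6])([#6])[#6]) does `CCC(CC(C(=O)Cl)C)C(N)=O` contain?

[NX3;H0]([#6])([#6])[#6] is the SMARTS for a tertiary amine: a trivalent nitrogen with no H, bonded to three carbons.
The molecule has a primary amide (-C(=O)NH2), but the amide nitrogen has H2 and only one carbon neighbour; nothing else fits, so there are 0 matches.

0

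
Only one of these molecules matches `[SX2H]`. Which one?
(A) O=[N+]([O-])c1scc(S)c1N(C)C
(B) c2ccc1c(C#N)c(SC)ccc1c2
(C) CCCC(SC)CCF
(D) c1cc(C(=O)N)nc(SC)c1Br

A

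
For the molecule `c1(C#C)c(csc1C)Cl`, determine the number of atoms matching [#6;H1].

2

Check the 9 heavy atoms by environment: 1× s (aromatic, H0) → no; 3× c (aromatic, H0) → no; 1× c (aromatic, H1) → match; 1× C (H3) → no; 1× C (H0) → no; 1× C (H1) → match; 1× Cl (H0) → no.
Summing the matching environments: 1 + 1 = 2 matching atoms.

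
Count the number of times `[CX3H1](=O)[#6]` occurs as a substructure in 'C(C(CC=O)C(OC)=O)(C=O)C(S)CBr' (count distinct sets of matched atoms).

[CX3H1](=O)[#6] is the SMARTS for an aldehyde: an sp2 carbon with one H, double-bonded to O and single-bonded to carbon.
The molecule carries 2 separate instances of an aldehyde (-CHO) meeting every constraint; each maps to a distinct set of atoms, giving 2 matches.

2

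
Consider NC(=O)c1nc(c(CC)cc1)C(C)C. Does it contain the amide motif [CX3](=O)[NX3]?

Yes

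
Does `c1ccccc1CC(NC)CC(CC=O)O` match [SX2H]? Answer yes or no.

The pattern [SX2H] describes an aliphatic sulfur with two connections, one being H — a thiol.
The closest candidate here is a hydroxyl group (-OH), but it is an -OH, not an -SH. No other fragment satisfies the full query, so there is no match.

No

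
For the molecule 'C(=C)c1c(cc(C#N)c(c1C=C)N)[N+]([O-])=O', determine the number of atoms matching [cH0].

The query [cH0] means: aromatic carbon with no attached hydrogen (substituted or ring-fusion).
Check the 16 heavy atoms by environment: 5× c (aromatic, H0) → match; 1× c (aromatic, H1) → no; 2× C (H1) → no; 2× C (H2) → no; 1× N (H2) → no; 1× N (charge +1, H0) → no; 1× O (charge -1, H0) → no; 1× O (H0) → no; 1× C (H0) → no; 1× N (H0) → no.
That gives 5 matching atoms.

5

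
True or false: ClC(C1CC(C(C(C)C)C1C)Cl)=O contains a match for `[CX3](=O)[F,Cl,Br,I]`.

The pattern [CX3](=O)[F,Cl,Br,I] describes a carbonyl carbon bonded to a halogen — an acyl halide.
The molecule carries an acyl chloride (-C(=O)Cl), whose atoms satisfy every constraint of the query, so the pattern matches.

True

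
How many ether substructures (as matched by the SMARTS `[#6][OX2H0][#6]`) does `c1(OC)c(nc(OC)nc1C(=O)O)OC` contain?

3

[#6][OX2H0][#6] is the SMARTS for an ether: an aliphatic oxygen bridging two carbons with no H on the oxygen.
The molecule carries 3 separate instances of a methoxy ether (-OCH3) meeting every constraint; each maps to a distinct set of atoms, giving 3 matches.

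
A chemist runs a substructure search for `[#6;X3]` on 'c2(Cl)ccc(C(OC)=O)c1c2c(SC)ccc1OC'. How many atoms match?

11

The query [#6;X3] means: any carbon (aromatic or not) with three total connections.
Check the 19 heavy atoms by environment: 10× c (aromatic, X3) → match; 2× O (X2) → no; 3× C (X4) → no; 1× S (X2) → no; 1× C (X3) → match; 1× O (X1) → no; 1× Cl (X1) → no.
Summing the matching environments: 10 + 1 = 11 matching atoms.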